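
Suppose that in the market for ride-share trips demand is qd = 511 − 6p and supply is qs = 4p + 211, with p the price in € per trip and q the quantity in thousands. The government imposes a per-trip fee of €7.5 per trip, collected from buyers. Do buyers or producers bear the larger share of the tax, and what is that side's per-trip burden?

Producers bear the larger share: €4.5 per trip.

Before the tax: set 511 − 6p = 4p + 211 → p* = €30, q* = 331.
With the tax collected from buyers, demand (in seller-price terms) shifts: qd = 511 − 6(p + 7.5).
Solving gives q = 313 with buyers paying €33 and producers receiving €25.5 (the €7.5 wedge).
Per-trip burden: buyers €3, producers €4.5.
Producers take the larger share because supply is less price-elastic here (demand slope 6 vs supply slope 4).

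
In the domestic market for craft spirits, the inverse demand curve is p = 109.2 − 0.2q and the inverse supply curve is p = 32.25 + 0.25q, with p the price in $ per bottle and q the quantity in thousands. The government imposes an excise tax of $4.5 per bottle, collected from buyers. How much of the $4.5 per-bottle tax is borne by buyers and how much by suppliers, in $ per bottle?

Buyers bear $2 per bottle; suppliers bear $2.5 per bottle.

Rewrite in direct form: qd = 546 − 5p and qs = 4p − 129.
Without the tax, 546 − 5p = 4p − 129 gives 9p = 675, so p* = $75 and q* = 171.
With the tax collected from buyers, demand (in seller-price terms) shifts: qd = 546 − 5(p + 4.5).
Solving gives q = 161 with buyers paying $77 and suppliers receiving $72.5 (the $4.5 wedge).
Burden on buyers: $2; on suppliers: $2.5. (They sum to $4.5.)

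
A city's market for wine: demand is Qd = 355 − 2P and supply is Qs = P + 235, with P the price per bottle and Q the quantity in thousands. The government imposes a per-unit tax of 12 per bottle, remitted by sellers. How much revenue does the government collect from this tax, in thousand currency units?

Tax revenue = 3204 thousand.

Before the tax: set 355 − 2P = P + 235 → P* = 40, Q* = 275.
With the tax collected from sellers, supply shifts: Qs = (P − 12) + 235.
Solving gives Q = 267 with consumers paying 44 and sellers receiving 32 (the 12 wedge).
Revenue = t · Q = 12 · 267 = 3204.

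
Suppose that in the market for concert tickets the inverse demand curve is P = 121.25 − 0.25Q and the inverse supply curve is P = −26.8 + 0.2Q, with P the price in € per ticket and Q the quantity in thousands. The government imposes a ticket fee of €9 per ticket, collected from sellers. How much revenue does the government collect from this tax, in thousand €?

Inverting to Q(P) form: Qd = 485 − 4P; Qs = 5P + 134.
Without the tax, 485 − 4P = 5P + 134 gives 9P = 351, so P* = €39 and Q* = 329.
With the tax collected from sellers, supply shifts: Qs = 5(P − 9) + 134.
New equilibrium: buyers pay €44, sellers receive €35, Q = 309. (Wedge: Pb − Ps = 9.)
Revenue = t · Q = 9 · 309 = €2781.

Tax revenue = €2781 thousand.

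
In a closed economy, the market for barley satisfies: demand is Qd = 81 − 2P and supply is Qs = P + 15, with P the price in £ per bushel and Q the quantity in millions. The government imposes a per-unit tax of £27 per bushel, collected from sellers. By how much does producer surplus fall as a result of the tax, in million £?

Producer surplus falls by £504 million.

Without the tax, 81 − 2P = P + 15 gives 3P = 66, so P* = £22 and Q* = 37.
With the tax collected from sellers, supply shifts: Qs = (P − 27) + 15.
New equilibrium: consumers pay £31, sellers receive £4, Q = 19. (Wedge: Pb − Ps = 27.)
ΔPS is the trapezoid between Q = 19 and Q = 37 of height £18: ½ · (37 + 19) · 18 = £504.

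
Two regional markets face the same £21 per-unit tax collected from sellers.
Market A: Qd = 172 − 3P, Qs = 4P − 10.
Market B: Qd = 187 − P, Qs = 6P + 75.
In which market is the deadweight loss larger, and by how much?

Market A: pre-tax P* = £26, Q* = 94; post-tax Q = 58; deadweight loss = £378.
Market B: pre-tax P* = £16, Q* = 171; post-tax Q = 153; deadweight loss = £189.
Difference: £378 vs £189 → market A is larger by £189.

Market A, by £189.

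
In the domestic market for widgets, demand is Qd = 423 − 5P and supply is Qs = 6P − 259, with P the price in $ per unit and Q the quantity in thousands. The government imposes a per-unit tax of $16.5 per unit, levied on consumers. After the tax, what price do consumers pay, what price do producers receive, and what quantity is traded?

Before the tax: set 423 − 5P = 6P − 259 → P* = $62, Q* = 113.
With the tax collected from consumers, demand (in seller-price terms) shifts: Qd = 423 − 5(P + 16.5).
Solving gives Q = 68 with consumers paying $71 and producers receiving $54.5 (the $16.5 wedge).
The less price-elastic side of the market bears the larger share of a per-unit tax.

Consumers pay $71; producers receive $54.5; quantity = 68.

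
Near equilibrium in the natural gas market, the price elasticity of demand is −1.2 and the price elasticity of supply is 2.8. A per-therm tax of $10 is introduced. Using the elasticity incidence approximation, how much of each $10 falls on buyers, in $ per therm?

Incidence ratio: buyers' share ≈ εs / (εs + |εd|) = 2.8 / (2.8 + 1.2) = 0.7.
So buyers bear ≈ 0.7 × $10 = $7; sellers bear $3.

Buyers bear ≈ $7 per therm.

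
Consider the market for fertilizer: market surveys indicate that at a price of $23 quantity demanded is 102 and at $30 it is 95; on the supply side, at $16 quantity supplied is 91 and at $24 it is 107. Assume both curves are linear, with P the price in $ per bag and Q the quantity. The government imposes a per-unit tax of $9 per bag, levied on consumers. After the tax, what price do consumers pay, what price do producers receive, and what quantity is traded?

Demand slope: (95 − 102)/(30 − 23) = -1, so Qd = 125 − P.
Supply slope: (107 − 91)/(24 − 16) = 2, so Qs = 2P + 59.
Without the tax, 125 − P = 2P + 59 gives 3P = 66, so P* = $22 and Q* = 103.
With the tax collected from consumers, demand (in seller-price terms) shifts: Qd = 125 − (P + 9).
New equilibrium: consumers pay $28, producers receive $19, Q = 97. (Wedge: Pb − Ps = 9.)
The less price-elastic side of the market bears the larger share of a per-unit tax.

Consumers pay $28; producers receive $19; quantity = 97.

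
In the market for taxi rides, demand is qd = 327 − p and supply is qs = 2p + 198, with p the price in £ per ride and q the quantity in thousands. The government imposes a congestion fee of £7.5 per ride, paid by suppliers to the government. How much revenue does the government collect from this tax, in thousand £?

Tax revenue = £2092.5 thousand.

Before the tax: set 327 − p = 2p + 198 → p* = £43, q* = 284.
With the tax collected from suppliers, supply shifts: qs = 2(p − 7.5) + 198.
Solving gives q = 279 with consumers paying £48 and suppliers receiving £40.5 (the £7.5 wedge).
Revenue = t · Q = 7.5 · 279 = £2092.5.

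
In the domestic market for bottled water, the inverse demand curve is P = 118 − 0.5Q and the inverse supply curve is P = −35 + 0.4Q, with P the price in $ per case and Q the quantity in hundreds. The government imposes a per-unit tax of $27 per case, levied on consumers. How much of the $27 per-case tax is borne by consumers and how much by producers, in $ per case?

Consumers bear $15 per case; producers bear $12 per case.

Rewrite in direct form: Qd = 236 − 2P and Qs = 2.5P + 87.5.
Without the tax, 236 − 2P = 2.5P + 87.5 gives 4.5P = 148.5, so P* = $33 and Q* = 170.
With the tax collected from consumers, demand (in seller-price terms) shifts: Qd = 236 − 2(P + 27).
New equilibrium: consumers pay $48, producers receive $21, Q = 140. (Wedge: Pb − Ps = 27.)
Burden on consumers: $15; on producers: $12. (They sum to $27.)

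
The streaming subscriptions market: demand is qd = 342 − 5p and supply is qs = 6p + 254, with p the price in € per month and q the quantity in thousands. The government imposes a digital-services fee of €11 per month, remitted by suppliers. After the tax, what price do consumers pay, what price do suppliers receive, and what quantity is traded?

Consumers pay €14; suppliers receive €3; quantity = 272.

Before the tax: set 342 − 5p = 6p + 254 → p* = €8, q* = 302.
With the tax collected from suppliers, supply shifts: qs = 6(p − 11) + 254.
Solving gives q = 272 with consumers paying €14 and suppliers receiving €3 (the €11 wedge).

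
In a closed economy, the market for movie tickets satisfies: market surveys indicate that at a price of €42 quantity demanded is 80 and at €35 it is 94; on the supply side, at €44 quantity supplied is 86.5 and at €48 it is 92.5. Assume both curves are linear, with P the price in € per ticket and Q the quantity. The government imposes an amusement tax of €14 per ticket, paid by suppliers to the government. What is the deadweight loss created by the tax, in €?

Deadweight loss = €84.

Demand slope: (94 − 80)/(35 − 42) = -2, so Qd = 164 − 2P.
Supply slope: (92.5 − 86.5)/(48 − 44) = 1.5, so Qs = 1.5P + 20.5.
Without the tax, 164 − 2P = 1.5P + 20.5 gives 3.5P = 143.5, so P* = €41 and Q* = 82.
With the tax collected from suppliers, supply shifts: Qs = 1.5(P − 14) + 20.5.
Solving gives Q = 70 with consumers paying €47 and suppliers receiving €33 (the €14 wedge).
Quantity falls by |ΔQ| = |82 − 70| = 12.
DWL = ½ · t · |ΔQ| = ½ · 14 · 12 = €84.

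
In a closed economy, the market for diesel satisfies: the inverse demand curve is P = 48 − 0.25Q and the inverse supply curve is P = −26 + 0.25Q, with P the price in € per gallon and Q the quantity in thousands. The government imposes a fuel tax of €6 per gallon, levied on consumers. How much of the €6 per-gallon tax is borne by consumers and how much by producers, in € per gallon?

Rewrite in direct form: Qd = 192 − 4P and Qs = 4P + 104.
Before the tax: set 192 − 4P = 4P + 104 → P* = €11, Q* = 148.
With the tax collected from consumers, demand (in seller-price terms) shifts: Qd = 192 − 4(P + 6).
New equilibrium: consumers pay €14, producers receive €8, Q = 136. (Wedge: Pb − Ps = 6.)
Burden on consumers: €3; on producers: €3. (They sum to €6.)

Consumers bear €3 per gallon; producers bear €3 per gallon.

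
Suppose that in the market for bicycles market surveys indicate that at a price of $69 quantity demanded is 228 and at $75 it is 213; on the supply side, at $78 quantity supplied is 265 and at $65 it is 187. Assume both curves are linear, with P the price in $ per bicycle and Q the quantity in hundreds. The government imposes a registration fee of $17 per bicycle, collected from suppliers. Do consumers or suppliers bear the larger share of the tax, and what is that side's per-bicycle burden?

Consumers bear the larger share: $12 per bicycle.

Demand slope: (213 − 228)/(75 − 69) = -2.5, so Qd = 400.5 − 2.5P.
Supply slope: (187 − 265)/(65 − 78) = 6, so Qs = 6P − 203.
Before the tax: set 400.5 − 2.5P = 6P − 203 → P* = $71, Q* = 223.
With the tax collected from suppliers, supply shifts: Qs = 6(P − 17) − 203.
New equilibrium: consumers pay $83, suppliers receive $66, Q = 193. (Wedge: Pb − Ps = 17.)
Per-bicycle burden: consumers $12, suppliers $5.
Consumers take the larger share because demand is less price-elastic here (demand slope 2.5 vs supply slope 6).
The less price-elastic side of the market bears the larger share of a per-unit tax.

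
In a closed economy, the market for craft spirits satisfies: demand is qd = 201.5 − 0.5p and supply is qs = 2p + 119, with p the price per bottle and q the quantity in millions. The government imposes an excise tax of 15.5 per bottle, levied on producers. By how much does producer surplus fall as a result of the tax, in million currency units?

Without the tax, 201.5 − 0.5p = 2p + 119 gives 2.5p = 82.5, so p* = 33 and q* = 185.
With the tax collected from producers, supply shifts: qs = 2(p − 15.5) + 119.
Solving gives q = 178.8 with consumers paying 45.4 and producers receiving 29.9 (the 15.5 wedge).
ΔPS is the trapezoid between Q = 178.8 and Q = 185 of height 3.1: ½ · (185 + 178.8) · 3.1 = 563.89.

Producer surplus falls by 563.89 million.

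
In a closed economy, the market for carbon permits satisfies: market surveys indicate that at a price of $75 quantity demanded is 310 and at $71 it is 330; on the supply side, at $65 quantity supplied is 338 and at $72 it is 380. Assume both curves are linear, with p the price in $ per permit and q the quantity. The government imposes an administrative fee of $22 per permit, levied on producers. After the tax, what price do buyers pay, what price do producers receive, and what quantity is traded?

Demand slope: (330 − 310)/(71 − 75) = -5, so qd = 685 − 5p.
Supply slope: (380 − 338)/(72 − 65) = 6, so qs = 6p − 52.
Without the tax, 685 − 5p = 6p − 52 gives 11p = 737, so p* = $67 and q* = 350.
With the tax collected from producers, supply shifts: qs = 6(p − 22) − 52.
New equilibrium: buyers pay $79, producers receive $57, q = 290. (Wedge: pb − ps = 22.)

Buyers pay $79; producers receive $57; quantity = 290.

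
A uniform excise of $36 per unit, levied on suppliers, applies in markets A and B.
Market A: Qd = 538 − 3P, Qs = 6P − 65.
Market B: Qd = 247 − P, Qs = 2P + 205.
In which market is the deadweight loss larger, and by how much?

Market A: pre-tax P* = $67, Q* = 337; post-tax Q = 265; deadweight loss = $1296.
Market B: pre-tax P* = $14, Q* = 233; post-tax Q = 209; deadweight loss = $432.
Difference: $1296 vs $432 → market A is larger by $864.

Market A, by $864.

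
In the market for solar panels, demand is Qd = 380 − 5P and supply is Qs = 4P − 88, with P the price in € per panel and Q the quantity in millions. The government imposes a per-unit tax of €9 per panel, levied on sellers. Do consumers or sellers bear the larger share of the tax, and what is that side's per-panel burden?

Sellers bear the larger share: €5 per panel.

Before the tax: set 380 − 5P = 4P − 88 → P* = €52, Q* = 120.
With the tax collected from sellers, supply shifts: Qs = 4(P − 9) − 88.
New equilibrium: consumers pay €56, sellers receive €47, Q = 100. (Wedge: Pb − Ps = 9.)
Per-panel burden: consumers €4, sellers €5.
Sellers take the larger share because supply is less price-elastic here (demand slope 5 vs supply slope 4).
The less price-elastic side of the market bears the larger share of a per-unit tax.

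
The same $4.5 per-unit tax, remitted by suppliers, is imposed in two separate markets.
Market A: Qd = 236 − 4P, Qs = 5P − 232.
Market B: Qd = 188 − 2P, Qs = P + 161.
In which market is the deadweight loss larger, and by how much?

Market A: pre-tax P* = $52, Q* = 28; post-tax Q = 18; deadweight loss = $22.5.
Market B: pre-tax P* = $9, Q* = 170; post-tax Q = 167; deadweight loss = $6.75.
Difference: $22.5 vs $6.75 → market A is larger by $15.75.

Market A, by $15.75.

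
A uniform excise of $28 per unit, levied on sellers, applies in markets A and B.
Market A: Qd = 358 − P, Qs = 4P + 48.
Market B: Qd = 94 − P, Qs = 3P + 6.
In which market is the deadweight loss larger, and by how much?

Market A: pre-tax P* = $62, Q* = 296; post-tax Q = 273.6; deadweight loss = $313.6.
Market B: pre-tax P* = $22, Q* = 72; post-tax Q = 51; deadweight loss = $294.
Difference: $313.6 vs $294 → market A is larger by $19.6.

Market A, by $19.6.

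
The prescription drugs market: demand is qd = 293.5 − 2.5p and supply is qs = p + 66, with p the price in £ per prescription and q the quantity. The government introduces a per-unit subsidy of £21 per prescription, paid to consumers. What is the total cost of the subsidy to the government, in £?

Before the subsidy: set 293.5 − 2.5p = p + 66 → p* = £65, q* = 131.
With a per-unit subsidy paid to consumers, each effectively pays p − 21, so demand becomes qd = 293.5 − 2.5(p − 21).
New equilibrium: consumers pay £59, sellers receive £80, q = 146. (Wedge: pb − ps = −21.)
Outlay = t · Q = 21 · 146 = £3066.

Government outlay = £3066.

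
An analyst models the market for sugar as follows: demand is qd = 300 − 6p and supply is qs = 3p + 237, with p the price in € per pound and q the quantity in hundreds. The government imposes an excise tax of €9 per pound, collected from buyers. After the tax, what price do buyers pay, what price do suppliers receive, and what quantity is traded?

Buyers pay €10; suppliers receive €1; quantity = 240.

Without the tax, 300 − 6p = 3p + 237 gives 9p = 63, so p* = €7 and q* = 258.
With the tax collected from buyers, demand (in seller-price terms) shifts: qd = 300 − 6(p + 9).
Solving gives q = 240 with buyers paying €10 and suppliers receiving €1 (the €9 wedge).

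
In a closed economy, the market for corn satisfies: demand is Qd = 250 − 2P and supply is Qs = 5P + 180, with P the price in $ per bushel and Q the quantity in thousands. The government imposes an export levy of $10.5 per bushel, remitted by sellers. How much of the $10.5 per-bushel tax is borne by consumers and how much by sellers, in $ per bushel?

Before the tax: set 250 − 2P = 5P + 180 → P* = $10, Q* = 230.
With the tax collected from sellers, supply shifts: Qs = 5(P − 10.5) + 180.
Solving gives Q = 215 with consumers paying $17.5 and sellers receiving $7 (the $10.5 wedge).
Burden on consumers: $7.5; on sellers: $3. (They sum to $10.5.)
The less price-elastic side of the market bears the larger share of a per-unit tax.

Consumers bear $7.5 per bushel; sellers bear $3 per bushel.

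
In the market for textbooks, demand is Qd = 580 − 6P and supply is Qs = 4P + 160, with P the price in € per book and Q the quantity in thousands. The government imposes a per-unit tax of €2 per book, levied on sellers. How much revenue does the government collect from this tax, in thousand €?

Tax revenue = €646.4 thousand.

Without the tax, 580 − 6P = 4P + 160 gives 10P = 420, so P* = €42 and Q* = 328.
With the tax collected from sellers, supply shifts: Qs = 4(P − 2) + 160.
Solving gives Q = 323.2 with buyers paying €42.8 and sellers receiving €40.8 (the €2 wedge).
Revenue = t · Q = 2 · 323.2 = €646.4.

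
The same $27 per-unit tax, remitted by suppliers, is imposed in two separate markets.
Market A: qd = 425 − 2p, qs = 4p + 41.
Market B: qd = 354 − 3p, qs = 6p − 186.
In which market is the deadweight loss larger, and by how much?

Market B, by $243.

Market A: pre-tax p* = $64, q* = 297; post-tax q = 261; deadweight loss = $486.
Market B: pre-tax p* = $60, q* = 174; post-tax q = 120; deadweight loss = $729.
Difference: $486 vs $729 → market B is larger by $243.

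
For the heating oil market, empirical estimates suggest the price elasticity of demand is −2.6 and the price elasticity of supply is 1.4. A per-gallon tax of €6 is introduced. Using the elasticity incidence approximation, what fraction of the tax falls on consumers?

Consumers' share ≈ 0.35.

Incidence ratio: consumers' share ≈ εs / (εs + |εd|) = 1.4 / (1.4 + 2.6) = 0.35.
Supply is the less elastic side, so consumers bear the smaller share.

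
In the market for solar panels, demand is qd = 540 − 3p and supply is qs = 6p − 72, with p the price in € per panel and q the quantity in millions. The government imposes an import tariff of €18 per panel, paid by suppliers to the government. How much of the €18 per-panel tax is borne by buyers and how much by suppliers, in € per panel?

Buyers bear €12 per panel; suppliers bear €6 per panel.

Without the tax, 540 − 3p = 6p − 72 gives 9p = 612, so p* = €68 and q* = 336.
With the tax collected from suppliers, supply shifts: qs = 6(p − 18) − 72.
Solving gives q = 300 with buyers paying €80 and suppliers receiving €62 (the €18 wedge).
Burden on buyers: €12; on suppliers: €6. (They sum to €18.)
The less price-elastic side of the market bears the larger share of a per-unit tax.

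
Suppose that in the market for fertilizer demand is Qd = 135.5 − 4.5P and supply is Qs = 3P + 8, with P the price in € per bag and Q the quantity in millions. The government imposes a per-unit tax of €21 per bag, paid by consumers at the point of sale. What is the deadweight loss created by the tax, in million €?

Before the tax: set 135.5 − 4.5P = 3P + 8 → P* = €17, Q* = 59.
With the tax collected from consumers, demand (in seller-price terms) shifts: Qd = 135.5 − 4.5(P + 21).
Solving gives Q = 21.2 with consumers paying €25.4 and suppliers receiving €4.4 (the €21 wedge).
Quantity falls by |ΔQ| = |59 − 21.2| = 37.8.
DWL = ½ · t · |ΔQ| = ½ · 21 · 37.8 = €396.9.

Deadweight loss = €396.9 million.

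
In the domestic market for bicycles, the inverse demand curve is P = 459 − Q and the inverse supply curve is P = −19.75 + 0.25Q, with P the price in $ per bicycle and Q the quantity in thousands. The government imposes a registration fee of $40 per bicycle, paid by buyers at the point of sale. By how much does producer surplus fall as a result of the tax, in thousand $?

Producer surplus falls by $2936 thousand.

Rewrite in direct form: Qd = 459 − P and Qs = 4P + 79.
Before the tax: set 459 − P = 4P + 79 → P* = $76, Q* = 383.
With the tax collected from buyers, demand (in seller-price terms) shifts: Qd = 459 − (P + 40).
New equilibrium: buyers pay $108, suppliers receive $68, Q = 351. (Wedge: Pb − Ps = 40.)
ΔPS is the trapezoid between Q = 351 and Q = 383 of height $8: ½ · (383 + 351) · 8 = $2936.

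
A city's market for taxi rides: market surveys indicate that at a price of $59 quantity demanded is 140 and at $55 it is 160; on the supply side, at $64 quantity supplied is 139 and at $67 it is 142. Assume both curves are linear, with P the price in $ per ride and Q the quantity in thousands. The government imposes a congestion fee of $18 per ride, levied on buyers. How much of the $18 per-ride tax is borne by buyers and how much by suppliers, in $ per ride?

Demand slope: (160 − 140)/(55 − 59) = -5, so Qd = 435 − 5P.
Supply slope: (142 − 139)/(67 − 64) = 1, so Qs = P + 75.
Without the tax, 435 − 5P = P + 75 gives 6P = 360, so P* = $60 and Q* = 135.
With the tax collected from buyers, demand (in seller-price terms) shifts: Qd = 435 − 5(P + 18).
New equilibrium: buyers pay $63, suppliers receive $45, Q = 120. (Wedge: Pb − Ps = 18.)
Burden on buyers: $3; on suppliers: $15. (They sum to $18.)
The less price-elastic side of the market bears the larger share of a per-unit tax.

Buyers bear $3 per ride; suppliers bear $15 per ride.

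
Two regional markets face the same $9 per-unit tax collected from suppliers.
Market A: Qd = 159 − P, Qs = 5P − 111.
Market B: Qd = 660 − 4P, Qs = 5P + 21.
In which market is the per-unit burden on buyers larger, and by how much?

Market A, by $2.5.

Market A: pre-tax P* = $45, Q* = 114; post-tax Q = 106.5; per-unit burden on buyers = $7.5.
Market B: pre-tax P* = $71, Q* = 376; post-tax Q = 356; per-unit burden on buyers = $5.
Difference: $7.5 vs $5 → market A is larger by $2.5.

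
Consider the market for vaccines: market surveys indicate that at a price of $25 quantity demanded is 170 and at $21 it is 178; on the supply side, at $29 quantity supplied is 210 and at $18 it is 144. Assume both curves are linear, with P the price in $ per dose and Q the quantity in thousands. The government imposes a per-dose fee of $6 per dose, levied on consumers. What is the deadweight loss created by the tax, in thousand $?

Deadweight loss = $27 thousand.

Demand slope: (178 − 170)/(21 − 25) = -2, so Qd = 220 − 2P.
Supply slope: (144 − 210)/(18 − 29) = 6, so Qs = 6P + 36.
Before the tax: set 220 − 2P = 6P + 36 → P* = $23, Q* = 174.
With the tax collected from consumers, demand (in seller-price terms) shifts: Qd = 220 − 2(P + 6).
Solving gives Q = 165 with consumers paying $27.5 and producers receiving $21.5 (the $6 wedge).
Quantity falls by |ΔQ| = |174 − 165| = 9.
DWL = ½ · t · |ΔQ| = ½ · 6 · 9 = $27.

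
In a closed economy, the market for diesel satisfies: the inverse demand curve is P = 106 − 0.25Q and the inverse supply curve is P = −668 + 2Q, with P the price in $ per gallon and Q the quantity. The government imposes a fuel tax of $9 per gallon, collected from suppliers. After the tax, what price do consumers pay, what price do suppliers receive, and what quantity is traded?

Consumers pay $21; suppliers receive $12; quantity = 340.

Inverting to Q(P) form: Qd = 424 − 4P; Qs = 0.5P + 334.
Before the tax: set 424 − 4P = 0.5P + 334 → P* = $20, Q* = 344.
With the tax collected from suppliers, supply shifts: Qs = 0.5(P − 9) + 334.
Solving gives Q = 340 with consumers paying $21 and suppliers receiving $12 (the $9 wedge).
The less price-elastic side of the market bears the larger share of a per-unit tax.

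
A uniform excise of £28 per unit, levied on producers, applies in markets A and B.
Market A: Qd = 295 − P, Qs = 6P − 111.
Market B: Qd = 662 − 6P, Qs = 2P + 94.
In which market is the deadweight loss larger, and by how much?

Market A: pre-tax P* = £58, Q* = 237; post-tax Q = 213; deadweight loss = £336.
Market B: pre-tax P* = £71, Q* = 236; post-tax Q = 194; deadweight loss = £588.
Difference: £336 vs £588 → market B is larger by £252.

Market B, by £252.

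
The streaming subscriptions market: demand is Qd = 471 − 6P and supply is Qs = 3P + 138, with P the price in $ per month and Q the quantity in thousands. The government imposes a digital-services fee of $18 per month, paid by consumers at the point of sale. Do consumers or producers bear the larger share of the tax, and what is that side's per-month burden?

Before the tax: set 471 − 6P = 3P + 138 → P* = $37, Q* = 249.
With the tax collected from consumers, demand (in seller-price terms) shifts: Qd = 471 − 6(P + 18).
Solving gives Q = 213 with consumers paying $43 and producers receiving $25 (the $18 wedge).
Per-month burden: consumers $6, producers $12.
Producers take the larger share because supply is less price-elastic here (demand slope 6 vs supply slope 3).

Producers bear the larger share: $12 per month.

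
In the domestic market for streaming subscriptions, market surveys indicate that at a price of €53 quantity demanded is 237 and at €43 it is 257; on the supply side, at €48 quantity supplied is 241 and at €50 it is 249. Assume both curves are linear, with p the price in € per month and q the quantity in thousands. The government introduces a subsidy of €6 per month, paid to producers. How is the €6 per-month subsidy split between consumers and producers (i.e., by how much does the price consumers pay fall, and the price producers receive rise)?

Demand slope: (257 − 237)/(43 − 53) = -2, so qd = 343 − 2p.
Supply slope: (249 − 241)/(50 − 48) = 4, so qs = 4p + 49.
Without the subsidy, 343 − 2p = 4p + 49 gives 6p = 294, so p* = €49 and q* = 245.
With a per-unit subsidy paid to producers, each receives p + 6 per unit sold, so supply becomes qs = 4(p + 6) + 49.
Solving gives q = 253 with consumers paying €45 and producers receiving €51 (the €6 wedge).
Gain to consumers: €4; to producers: €2. (They sum to €6.)

Consumers gain €4 per month; producers gain €2 per month.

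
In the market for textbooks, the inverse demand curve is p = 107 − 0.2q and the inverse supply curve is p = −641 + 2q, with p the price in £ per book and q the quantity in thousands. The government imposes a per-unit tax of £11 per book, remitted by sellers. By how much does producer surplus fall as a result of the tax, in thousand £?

Inverting to q(p) form: qd = 535 − 5p; qs = 0.5p + 320.5.
Without the tax, 535 − 5p = 0.5p + 320.5 gives 5.5p = 214.5, so p* = £39 and q* = 340.
With the tax collected from sellers, supply shifts: qs = 0.5(p − 11) + 320.5.
Solving gives q = 335 with buyers paying £40 and sellers receiving £29 (the £11 wedge).
ΔPS is the trapezoid between Q = 335 and Q = 340 of height £10: ½ · (340 + 335) · 10 = £3375.

Producer surplus falls by £3375 thousand.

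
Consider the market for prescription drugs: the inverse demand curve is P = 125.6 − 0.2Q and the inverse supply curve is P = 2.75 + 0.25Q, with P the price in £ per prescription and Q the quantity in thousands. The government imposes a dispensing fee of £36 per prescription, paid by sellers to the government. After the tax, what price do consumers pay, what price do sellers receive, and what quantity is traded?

Rewrite in direct form: Qd = 628 − 5P and Qs = 4P − 11.
Without the tax, 628 − 5P = 4P − 11 gives 9P = 639, so P* = £71 and Q* = 273.
With the tax collected from sellers, supply shifts: Qs = 4(P − 36) − 11.
New equilibrium: consumers pay £87, sellers receive £51, Q = 193. (Wedge: Pb − Ps = 36.)

Consumers pay £87; sellers receive £51; quantity = 193.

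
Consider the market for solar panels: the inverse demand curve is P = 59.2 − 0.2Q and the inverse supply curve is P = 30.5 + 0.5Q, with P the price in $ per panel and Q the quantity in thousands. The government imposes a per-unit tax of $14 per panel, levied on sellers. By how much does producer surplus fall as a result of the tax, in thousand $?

Inverting to Q(P) form: Qd = 296 − 5P; Qs = 2P − 61.
Without the tax, 296 − 5P = 2P − 61 gives 7P = 357, so P* = $51 and Q* = 41.
With the tax collected from sellers, supply shifts: Qs = 2(P − 14) − 61.
New equilibrium: buyers pay $55, sellers receive $41, Q = 21. (Wedge: Pb − Ps = 14.)
ΔPS is the trapezoid between Q = 21 and Q = 41 of height $10: ½ · (41 + 21) · 10 = $310.

Producer surplus falls by $310 thousand.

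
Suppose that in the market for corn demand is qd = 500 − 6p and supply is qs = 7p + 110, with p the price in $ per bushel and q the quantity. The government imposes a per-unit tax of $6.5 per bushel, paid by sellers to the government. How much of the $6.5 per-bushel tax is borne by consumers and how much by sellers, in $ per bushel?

Before the tax: set 500 − 6p = 7p + 110 → p* = $30, q* = 320.
With the tax collected from sellers, supply shifts: qs = 7(p − 6.5) + 110.
New equilibrium: consumers pay $33.5, sellers receive $27, q = 299. (Wedge: pb − ps = 6.5.)
Burden on consumers: $3.5; on sellers: $3. (They sum to $6.5.)

Consumers bear $3.5 per bushel; sellers bear $3 per bushel.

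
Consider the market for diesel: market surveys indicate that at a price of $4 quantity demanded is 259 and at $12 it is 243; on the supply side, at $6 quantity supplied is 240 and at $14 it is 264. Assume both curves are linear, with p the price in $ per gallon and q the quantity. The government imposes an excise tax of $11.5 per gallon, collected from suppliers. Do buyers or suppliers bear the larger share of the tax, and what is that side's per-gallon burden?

Demand slope: (243 − 259)/(12 − 4) = -2, so qd = 267 − 2p.
Supply slope: (264 − 240)/(14 − 6) = 3, so qs = 3p + 222.
Without the tax, 267 − 2p = 3p + 222 gives 5p = 45, so p* = $9 and q* = 249.
With the tax collected from suppliers, supply shifts: qs = 3(p − 11.5) + 222.
New equilibrium: buyers pay $15.9, suppliers receive $4.4, q = 235.2. (Wedge: pb − ps = 11.5.)
Per-gallon burden: buyers $6.9, suppliers $4.6.
Buyers take the larger share because demand is less price-elastic here (demand slope 2 vs supply slope 3).
The less price-elastic side of the market bears the larger share of a per-unit tax.

Buyers bear the larger share: $6.9 per gallon.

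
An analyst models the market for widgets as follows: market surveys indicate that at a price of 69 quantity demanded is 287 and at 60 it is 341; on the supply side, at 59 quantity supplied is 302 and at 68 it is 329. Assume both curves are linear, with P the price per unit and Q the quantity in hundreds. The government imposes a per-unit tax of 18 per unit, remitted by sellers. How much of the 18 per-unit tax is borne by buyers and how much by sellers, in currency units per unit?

Demand slope: (341 − 287)/(60 − 69) = -6, so Qd = 701 − 6P.
Supply slope: (329 − 302)/(68 − 59) = 3, so Qs = 3P + 125.
Before the tax: set 701 − 6P = 3P + 125 → P* = 64, Q* = 317.
With the tax collected from sellers, supply shifts: Qs = 3(P − 18) + 125.
New equilibrium: buyers pay 70, sellers receive 52, Q = 281. (Wedge: Pb − Ps = 18.)
Burden on buyers: 6; on sellers: 12. (They sum to 18.)

Buyers bear 6 per unit; sellers bear 12 per unit.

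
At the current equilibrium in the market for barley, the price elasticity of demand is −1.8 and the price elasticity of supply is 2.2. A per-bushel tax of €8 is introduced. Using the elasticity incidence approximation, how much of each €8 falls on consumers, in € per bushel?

Incidence ratio: consumers' share ≈ εs / (εs + |εd|) = 2.2 / (2.2 + 1.8) = 0.55.
So consumers bear ≈ 0.55 × €8 = €4.4; producers bear €3.6.

Consumers bear ≈ €4.4 per bushel.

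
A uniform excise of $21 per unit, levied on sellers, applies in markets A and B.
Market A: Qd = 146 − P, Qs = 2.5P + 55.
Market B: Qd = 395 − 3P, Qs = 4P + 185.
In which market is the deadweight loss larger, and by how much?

Market A: pre-tax P* = $26, Q* = 120; post-tax Q = 105; deadweight loss = $157.5.
Market B: pre-tax P* = $30, Q* = 305; post-tax Q = 269; deadweight loss = $378.
Difference: $157.5 vs $378 → market B is larger by $220.5.

Market B, by $220.5.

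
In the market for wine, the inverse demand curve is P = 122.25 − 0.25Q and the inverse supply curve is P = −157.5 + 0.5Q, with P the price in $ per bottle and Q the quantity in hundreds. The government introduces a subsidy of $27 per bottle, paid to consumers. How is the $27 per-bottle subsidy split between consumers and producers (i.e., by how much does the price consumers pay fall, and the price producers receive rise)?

Rewrite in direct form: Qd = 489 − 4P and Qs = 2P + 315.
Without the subsidy, 489 − 4P = 2P + 315 gives 6P = 174, so P* = $29 and Q* = 373.
With a per-unit subsidy paid to consumers, each effectively pays P − 27, so demand becomes Qd = 489 − 4(P − 27).
Solving gives Q = 409 with consumers paying $20 and producers receiving $47 (the $27 wedge).
Gain to consumers: $9; to producers: $18. (They sum to $27.)

Consumers gain $9 per bottle; producers gain $18 per bottle.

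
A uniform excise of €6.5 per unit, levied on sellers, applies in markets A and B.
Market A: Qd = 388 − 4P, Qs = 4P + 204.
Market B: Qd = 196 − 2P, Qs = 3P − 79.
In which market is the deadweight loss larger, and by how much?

Market A: pre-tax P* = €23, Q* = 296; post-tax Q = 283; deadweight loss = €42.25.
Market B: pre-tax P* = €55, Q* = 86; post-tax Q = 78.2; deadweight loss = €25.35.
Difference: €42.25 vs €25.35 → market A is larger by €16.9.

Market A, by €16.9.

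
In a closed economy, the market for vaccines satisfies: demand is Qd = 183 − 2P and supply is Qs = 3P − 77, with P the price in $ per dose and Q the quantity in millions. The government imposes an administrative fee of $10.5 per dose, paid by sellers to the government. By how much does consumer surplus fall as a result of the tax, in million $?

Without the tax, 183 − 2P = 3P − 77 gives 5P = 260, so P* = $52 and Q* = 79.
With the tax collected from sellers, supply shifts: Qs = 3(P − 10.5) − 77.
Solving gives Q = 66.4 with consumers paying $58.3 and sellers receiving $47.8 (the $10.5 wedge).
ΔCS is the trapezoid between Q = 66.4 and Q = 79 of height $6.3: ½ · (79 + 66.4) · 6.3 = $458.01.

Consumer surplus falls by $458.01 million.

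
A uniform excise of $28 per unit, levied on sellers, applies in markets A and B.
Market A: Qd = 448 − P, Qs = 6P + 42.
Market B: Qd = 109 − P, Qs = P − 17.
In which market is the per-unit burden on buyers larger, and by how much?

Market A: pre-tax P* = $58, Q* = 390; post-tax Q = 366; per-unit burden on buyers = $24.
Market B: pre-tax P* = $63, Q* = 46; post-tax Q = 32; per-unit burden on buyers = $14.
Difference: $24 vs $14 → market A is larger by $10.

Market A, by $10.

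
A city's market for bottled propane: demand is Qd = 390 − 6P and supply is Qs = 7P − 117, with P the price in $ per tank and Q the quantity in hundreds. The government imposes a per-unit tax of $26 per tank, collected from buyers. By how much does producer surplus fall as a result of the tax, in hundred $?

Producer surplus falls by $1368 hundred.

Without the tax, 390 − 6P = 7P − 117 gives 13P = 507, so P* = $39 and Q* = 156.
With the tax collected from buyers, demand (in seller-price terms) shifts: Qd = 390 − 6(P + 26).
New equilibrium: buyers pay $53, suppliers receive $27, Q = 72. (Wedge: Pb − Ps = 26.)
ΔPS is the trapezoid between Q = 72 and Q = 156 of height $12: ½ · (156 + 72) · 12 = $1368.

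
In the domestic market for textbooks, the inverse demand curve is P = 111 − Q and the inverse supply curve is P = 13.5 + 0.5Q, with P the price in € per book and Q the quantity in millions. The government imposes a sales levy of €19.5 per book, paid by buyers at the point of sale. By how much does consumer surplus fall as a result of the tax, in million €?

Consumer surplus falls by €760.5 million.

Inverting to Q(P) form: Qd = 111 − P; Qs = 2P − 27.
Before the tax: set 111 − P = 2P − 27 → P* = €46, Q* = 65.
With the tax collected from buyers, demand (in seller-price terms) shifts: Qd = 111 − (P + 19.5).
Solving gives Q = 52 with buyers paying €59 and producers receiving €39.5 (the €19.5 wedge).
ΔCS is the trapezoid between Q = 52 and Q = 65 of height €13: ½ · (65 + 52) · 13 = €760.5.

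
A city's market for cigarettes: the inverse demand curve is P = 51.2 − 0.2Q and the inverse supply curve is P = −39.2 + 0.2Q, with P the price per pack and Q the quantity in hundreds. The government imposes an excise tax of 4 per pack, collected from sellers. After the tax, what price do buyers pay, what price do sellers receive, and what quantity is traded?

Buyers pay 8; sellers receive 4; quantity = 216.

Rewrite in direct form: Qd = 256 − 5P and Qs = 5P + 196.
Before the tax: set 256 − 5P = 5P + 196 → P* = 6, Q* = 226.
With the tax collected from sellers, supply shifts: Qs = 5(P − 4) + 196.
Solving gives Q = 216 with buyers paying 8 and sellers receiving 4 (the 4 wedge).
The less price-elastic side of the market bears the larger share of a per-unit tax.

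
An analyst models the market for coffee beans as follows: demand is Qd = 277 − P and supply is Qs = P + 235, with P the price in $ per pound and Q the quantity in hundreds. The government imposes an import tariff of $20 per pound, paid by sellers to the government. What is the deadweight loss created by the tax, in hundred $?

Deadweight loss = $100 hundred.

Before the tax: set 277 − P = P + 235 → P* = $21, Q* = 256.
With the tax collected from sellers, supply shifts: Qs = (P − 20) + 235.
Solving gives Q = 246 with buyers paying $31 and sellers receiving $11 (the $20 wedge).
Quantity falls by |ΔQ| = |256 − 246| = 10.
DWL = ½ · t · |ΔQ| = ½ · 20 · 10 = $100.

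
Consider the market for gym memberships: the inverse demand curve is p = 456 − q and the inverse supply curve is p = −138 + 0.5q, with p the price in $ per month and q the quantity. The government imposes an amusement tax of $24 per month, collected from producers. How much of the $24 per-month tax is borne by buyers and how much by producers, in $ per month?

Rewrite in direct form: qd = 456 − p and qs = 2p + 276.
Before the tax: set 456 − p = 2p + 276 → p* = $60, q* = 396.
With the tax collected from producers, supply shifts: qs = 2(p − 24) + 276.
Solving gives q = 380 with buyers paying $76 and producers receiving $52 (the $24 wedge).
Burden on buyers: $16; on producers: $8. (They sum to $24.)
The less price-elastic side of the market bears the larger share of a per-unit tax.

Buyers bear $16 per month; producers bear $8 per month.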